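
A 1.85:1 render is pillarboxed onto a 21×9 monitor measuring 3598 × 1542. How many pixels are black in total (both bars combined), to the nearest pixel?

1149253 pixels

Since 1.850 < 2.333, the render is height-limited.
Content width = 1542 × 1.850 ≈ 2852.7000 px.
Leftover width: 3598 − 2852.7000 = 745.3000 px.
That's 745.3000 × 1542 ≈ 1149253 black pixels.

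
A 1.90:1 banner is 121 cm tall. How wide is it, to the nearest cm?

At 1.90:1, 121 × 1.900 ≈ 229.90.

230 cm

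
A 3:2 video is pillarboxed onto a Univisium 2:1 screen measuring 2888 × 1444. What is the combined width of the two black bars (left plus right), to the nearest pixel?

722 px

3:2 (1.500) < Univisium 2:1 (2.000), so the video fills the height.
Content width = 1444 × 3/2 ≈ 2166.00 px.
2888 − 2166.00 = 722.00 px of bars.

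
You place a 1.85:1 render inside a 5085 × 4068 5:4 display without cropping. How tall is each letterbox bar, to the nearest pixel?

Since 1.850 > 1.250, the render is width-limited.
That makes the image 2748.65 px tall (5085 / 1.850).
Black = 4068 − 2748.65 = 1319.35 px, or 659.68 per bar.

660 px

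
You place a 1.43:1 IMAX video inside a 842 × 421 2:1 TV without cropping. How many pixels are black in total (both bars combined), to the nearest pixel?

Since 1.430 < 2.000, the video is height-limited.
Content width = 421 × 1.430 ≈ 602.0300 px.
Leftover width: 842 − 602.0300 = 239.9700 px.
That's 239.9700 × 421 ≈ 101027 black pixels.

101027 pixels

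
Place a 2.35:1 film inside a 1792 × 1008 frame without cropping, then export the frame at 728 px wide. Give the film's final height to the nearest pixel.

310 px

Fitted into 1792×1008, the film spans the width; its height is 1792 / 2.350 ≈ 762.55 px.
Resizing to 728 px wide multiplies everything by 0.4062: 762.55 → 309.79 px.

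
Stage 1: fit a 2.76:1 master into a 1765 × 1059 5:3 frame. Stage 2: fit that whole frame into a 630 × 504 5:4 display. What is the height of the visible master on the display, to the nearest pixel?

First fit — 2.76:1 into 1765×1059 spans the width: 1765.00 × 639.49.
5:3 in 630×504: fills the width, so the intermediate becomes 630.00 × 378.00 — a scale of ×0.3569.
So the master's height is 639.49 × 0.3569 ≈ 228.26.

228 px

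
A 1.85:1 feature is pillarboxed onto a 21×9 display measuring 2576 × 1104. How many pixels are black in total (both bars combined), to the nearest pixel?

Since 1.850 < 2.333, the feature is height-limited.
That makes the image 2042.4000 px wide (1104 × 1.850).
2576 − 2042.4000 = 533.6000 px of bars.
That's 533.6000 × 1104 ≈ 589094 black pixels.

589094 pixels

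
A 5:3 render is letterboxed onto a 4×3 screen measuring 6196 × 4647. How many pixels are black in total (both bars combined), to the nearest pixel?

5:3 (1.667) > 4×3 (1.333), so the render fills the width.
The render is 6196 × 3/5 ≈ 3717.6000 px tall.
4647 − 3717.6000 = 929.4000 px of bars.
That's 929.4000 × 6196 ≈ 5758562 black pixels.

5758562 pixels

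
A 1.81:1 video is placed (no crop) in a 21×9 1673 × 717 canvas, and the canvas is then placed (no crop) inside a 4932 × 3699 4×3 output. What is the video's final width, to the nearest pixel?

First fit — 1.81:1 into 1673×717 spans the height: 1297.77 × 717.00.
21×9 in 4932×3699: fills the width, so the intermediate becomes 4932.00 × 2113.71 — a scale of ×2.9480.
Applying the same ×2.9480: 1297.77 → 3825.82.

3826 px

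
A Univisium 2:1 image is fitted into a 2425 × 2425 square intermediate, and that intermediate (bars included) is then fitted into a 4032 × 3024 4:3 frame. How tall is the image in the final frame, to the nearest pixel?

1512 px

First fit — Univisium 2:1 into 2425×2425 spans the width: 2425.00 × 1212.50.
Second fit — the square canvas into 4032×3024 spans the height: 3024.00 × 3024.00 (×1.2470 from 2425×2425).
So the image's height is 1212.50 × 1.2470 ≈ 1512.00.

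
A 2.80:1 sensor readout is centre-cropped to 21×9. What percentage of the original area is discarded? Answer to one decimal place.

16.7%

Going from 2.80:1 to 21×9 means cutting width while keeping height.
Area ratio = (2.333)/(2.800) = 83.33%; the remaining 16.67% is cropped out.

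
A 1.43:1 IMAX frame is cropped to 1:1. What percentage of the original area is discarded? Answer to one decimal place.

1:1 is narrower than 1.43:1 IMAX, so the crop keeps the full height and trims the width.
Fraction kept = (1.000)/(1.430) ≈ 69.93%, so 30.07% is lost.

30.1%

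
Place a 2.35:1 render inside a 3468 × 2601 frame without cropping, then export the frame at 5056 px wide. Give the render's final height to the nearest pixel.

In the 3468×2601 frame the render fills the width: height = 3468 / 2.350 ≈ 1475.74 px.
Scaling 3468 → 5056 is ×1.4579, so the height becomes 1475.74 × 1.4579 ≈ 2151.49 px.

2151 px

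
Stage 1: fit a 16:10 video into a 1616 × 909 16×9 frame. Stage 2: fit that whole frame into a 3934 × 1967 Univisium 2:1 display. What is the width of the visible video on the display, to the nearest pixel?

First fit — 16:10 into 1616×909 spans the height: 1454.40 × 909.00.
The 16×9 canvas is height-limited in 3934×1967, giving 3496.89 × 1967.00; scale factor 2.1639.
Applying the same ×2.1639: 1454.40 → 3147.20.

3147 px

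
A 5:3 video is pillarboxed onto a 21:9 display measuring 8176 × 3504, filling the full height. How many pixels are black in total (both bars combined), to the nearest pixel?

Content width = 3504 × 5/3 ≈ 5840.0000 px.
Leftover width: 8176 − 5840.0000 = 2336.0000 px.
Bar area = 2336.0000 × 3504 ≈ 8185344 px.

8185344 pixels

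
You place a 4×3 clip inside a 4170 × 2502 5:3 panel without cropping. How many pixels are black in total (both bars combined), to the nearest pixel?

4×3 is narrower than 5:3, so it spans the full height.
Content width = 2502 × 4/3 ≈ 3336.0000 px.
Black = 4170 − 3336.0000 = 834.0000 px.
Bar area = 834.0000 × 2502 ≈ 2086668 px.

2086668 pixels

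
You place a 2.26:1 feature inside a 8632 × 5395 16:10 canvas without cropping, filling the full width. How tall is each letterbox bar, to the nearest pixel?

788 px

That makes the image 3819.47 px tall (8632 / 2.260).
5395 − 3819.47 = 1575.53 px of bars (787.77 each).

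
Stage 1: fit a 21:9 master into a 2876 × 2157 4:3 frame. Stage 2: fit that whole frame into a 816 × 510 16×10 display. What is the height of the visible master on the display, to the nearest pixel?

Inside the 2876×2157 canvas the master is width-limited at 2876.00 × 1232.57.
The 4:3 canvas is height-limited in 816×510, giving 680.00 × 510.00; scale factor 0.2364.
Applying the same ×0.2364: 1232.57 → 291.43.

291 px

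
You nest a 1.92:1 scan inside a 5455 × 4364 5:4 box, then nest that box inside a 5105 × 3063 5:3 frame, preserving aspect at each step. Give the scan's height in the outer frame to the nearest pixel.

1.92:1 in 5455×4364: fills the width, so the scan is 5455.00 × 2841.15.
Second fit — the 5:4 canvas into 5105×3063 spans the height: 3828.75 × 3063.00 (×0.7019 from 5455×4364).
So the scan's height is 2841.15 × 0.7019 ≈ 1994.14.

1994 px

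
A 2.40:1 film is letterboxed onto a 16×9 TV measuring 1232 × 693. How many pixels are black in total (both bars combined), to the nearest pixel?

2.40:1 (2.400) > 16×9 (1.778), so the film fills the width.
The film is 1232 / 2.400 ≈ 513.3333 px tall.
Leftover height: 693 − 513.3333 = 179.6667 px.
Bar area = 179.6667 × 1232 ≈ 221349 px.

221349 pixels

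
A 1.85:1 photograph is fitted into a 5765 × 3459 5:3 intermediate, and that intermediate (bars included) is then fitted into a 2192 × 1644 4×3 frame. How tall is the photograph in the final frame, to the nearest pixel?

1.85:1 in 5765×3459: fills the width, so the photograph is 5765.00 × 3116.22.
5:3 in 2192×1644: fills the width, so the intermediate becomes 2192.00 × 1315.20 — a scale of ×0.3802.
So the photograph's height is 3116.22 × 0.3802 ≈ 1184.86.

1185 px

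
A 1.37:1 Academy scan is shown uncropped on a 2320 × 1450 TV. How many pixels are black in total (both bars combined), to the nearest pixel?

483575 pixels

Since 1.370 < 1.600, the scan is height-limited.
Content width = 1450 × 1.370 ≈ 1986.5000 px.
Black = 2320 − 1986.5000 = 333.5000 px.
Bar area = 333.5000 × 1450 ≈ 483575 px.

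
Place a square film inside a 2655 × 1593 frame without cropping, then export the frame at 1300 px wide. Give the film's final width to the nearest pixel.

Fitted into 2655×1593, the film spans the height; its width is 1593 × 1/1 ≈ 1593.00 px.
Scaling 2655 → 1300 is ×0.4896, so the width becomes 1593.00 × 0.4896 ≈ 780.00 px.

780 px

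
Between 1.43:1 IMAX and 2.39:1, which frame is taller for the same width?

1.43 and 2.39; 2.39 > 1.43. The smaller width-to-height ratio is the taller frame.

1.43:1 IMAX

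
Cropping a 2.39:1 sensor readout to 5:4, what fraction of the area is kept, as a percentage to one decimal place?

The height stays; only width is cut (since 5:4 is narrower than 2.39:1).
Area ratio = (1.250)/(2.390) = 52.30% retained.

52.3%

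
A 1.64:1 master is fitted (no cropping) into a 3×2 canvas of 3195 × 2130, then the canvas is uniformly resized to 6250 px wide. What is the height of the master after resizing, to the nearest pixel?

3811 px

In the 3195×2130 frame the master fills the width: height = 3195 / 1.640 ≈ 1948.17 px.
The frame scales by 6250/3195 = 1.9562; 1948.17 × 1.9562 ≈ 3810.98 px.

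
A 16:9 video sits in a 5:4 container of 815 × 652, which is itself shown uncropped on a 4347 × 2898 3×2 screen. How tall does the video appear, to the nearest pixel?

16:9 in 815×652: fills the width, so the video is 815.00 × 458.44.
Second fit — the 5:4 canvas into 4347×2898 spans the height: 3622.50 × 2898.00 (×4.4448 from 815×652).
So the video's height is 458.44 × 4.4448 ≈ 2037.66.

2038 px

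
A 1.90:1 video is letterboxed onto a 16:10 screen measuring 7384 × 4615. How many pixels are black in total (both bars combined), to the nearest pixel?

1.90:1 (1.900) > 16:10 (1.600), so the video fills the width.
The video is 7384 / 1.900 ≈ 3886.3158 px tall.
Leftover height: 4615 − 3886.3158 = 728.6842 px.
Across the 7384-px span: 728.6842 × 7384 ≈ 5380604 px.

5380604 pixels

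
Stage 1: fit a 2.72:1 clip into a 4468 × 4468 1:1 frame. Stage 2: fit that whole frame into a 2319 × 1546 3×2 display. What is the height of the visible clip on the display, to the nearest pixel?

568 px

First fit — 2.72:1 into 4468×4468 spans the width: 4468.00 × 1642.65.
1:1 in 2319×1546: fills the height, so the intermediate becomes 1546.00 × 1546.00 — a scale of ×0.3460.
So the clip's height is 1642.65 × 0.3460 ≈ 568.38.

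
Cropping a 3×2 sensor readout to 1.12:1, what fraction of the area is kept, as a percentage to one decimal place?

1.12:1 is narrower than 3×2, so the crop keeps the full height and trims the width.
Area ratio = (1.120)/(1.500) = 74.67% retained.

74.7%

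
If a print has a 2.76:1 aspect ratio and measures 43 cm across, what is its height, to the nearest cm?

43 / 2.760 = 15.58.

16 cm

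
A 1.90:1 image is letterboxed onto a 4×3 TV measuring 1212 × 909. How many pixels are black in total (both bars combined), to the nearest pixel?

328580 pixels

1.90:1 (1.900) > 4×3 (1.333), so the image fills the width.
That makes the image 637.8947 px tall (1212 / 1.900).
Black = 909 − 637.8947 = 271.1053 px.
That's 271.1053 × 1212 ≈ 328580 black pixels.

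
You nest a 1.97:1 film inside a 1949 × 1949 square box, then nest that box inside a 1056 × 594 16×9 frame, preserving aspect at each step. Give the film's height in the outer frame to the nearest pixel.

302 px

1.97:1 in 1949×1949: fills the width, so the film is 1949.00 × 989.34.
Second fit — the square canvas into 1056×594 spans the height: 594.00 × 594.00 (×0.3048 from 1949×1949).
Applying the same ×0.3048: 989.34 → 301.52.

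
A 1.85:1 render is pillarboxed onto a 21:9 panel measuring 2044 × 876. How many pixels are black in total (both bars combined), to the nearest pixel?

370898 pixels

Since 1.850 < 2.333, the render is height-limited.
The render is 876 × 1.850 ≈ 1620.6000 px wide.
Leftover width: 2044 − 1620.6000 = 423.4000 px.
That's 423.4000 × 876 ≈ 370898 black pixels.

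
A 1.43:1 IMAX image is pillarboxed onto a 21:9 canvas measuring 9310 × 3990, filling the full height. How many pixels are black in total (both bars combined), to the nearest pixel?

The image is 3990 × 1.430 ≈ 5705.7000 px wide.
Black = 9310 − 5705.7000 = 3604.3000 px.
Across the 3990-px span: 3604.3000 × 3990 ≈ 14381157 px.

14381157 pixels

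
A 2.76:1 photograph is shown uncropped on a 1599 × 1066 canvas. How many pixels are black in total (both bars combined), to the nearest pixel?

778157 pixels

2.76:1 (2.760) > 3×2 (1.500), so the photograph fills the width.
The photograph is 1599 / 2.760 ≈ 579.3478 px tall.
1066 − 579.3478 = 486.6522 px of bars.
Bar area = 486.6522 × 1599 ≈ 778157 px.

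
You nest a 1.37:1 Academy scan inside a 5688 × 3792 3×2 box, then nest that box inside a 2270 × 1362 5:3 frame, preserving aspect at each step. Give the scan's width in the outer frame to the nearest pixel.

1866 px

First fit — 1.37:1 Academy into 5688×3792 spans the height: 5195.04 × 3792.00.
Second fit — the 3×2 canvas into 2270×1362 spans the height: 2043.00 × 1362.00 (×0.3592 from 5688×3792).
So the scan's width is 5195.04 × 0.3592 ≈ 1865.94.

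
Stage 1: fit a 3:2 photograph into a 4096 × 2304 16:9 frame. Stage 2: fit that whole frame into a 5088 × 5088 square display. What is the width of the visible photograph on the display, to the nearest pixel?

3:2 in 4096×2304: fills the height, so the photograph is 3456.00 × 2304.00.
16:9 in 5088×5088: fills the width, so the intermediate becomes 5088.00 × 2862.00 — a scale of ×1.2422.
So the photograph's width is 3456.00 × 1.2422 ≈ 4293.00.

4293 px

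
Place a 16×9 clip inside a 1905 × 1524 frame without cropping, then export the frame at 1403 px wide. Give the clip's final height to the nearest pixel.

Fitted into 1905×1524, the clip spans the width; its height is 1905 × 9/16 ≈ 1071.56 px.
Scaling 1905 → 1403 is ×0.7365, so the height becomes 1071.56 × 0.7365 ≈ 789.19 px.

789 px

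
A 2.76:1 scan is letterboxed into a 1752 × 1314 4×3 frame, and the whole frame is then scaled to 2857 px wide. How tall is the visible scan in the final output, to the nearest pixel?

Fitted into 1752×1314, the scan spans the width; its height is 1752 / 2.760 ≈ 634.78 px.
Resizing to 2857 px wide multiplies everything by 1.6307: 634.78 → 1035.14 px.

1035 px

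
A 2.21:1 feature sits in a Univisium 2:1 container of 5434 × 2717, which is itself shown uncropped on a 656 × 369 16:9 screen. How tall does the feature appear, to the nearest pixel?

Inside the 5434×2717 canvas the feature is width-limited at 5434.00 × 2458.82.
The Univisium 2:1 canvas is width-limited in 656×369, giving 656.00 × 328.00; scale factor 0.1207.
So the feature's height is 2458.82 × 0.1207 ≈ 296.83.

297 px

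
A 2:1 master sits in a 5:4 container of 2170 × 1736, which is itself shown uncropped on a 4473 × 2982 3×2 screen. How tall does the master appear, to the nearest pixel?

Inside the 2170×1736 canvas the master is width-limited at 2170.00 × 1085.00.
Second fit — the 5:4 canvas into 4473×2982 spans the height: 3727.50 × 2982.00 (×1.7177 from 2170×1736).
So the master's height is 1085.00 × 1.7177 ≈ 1863.75.

1864 px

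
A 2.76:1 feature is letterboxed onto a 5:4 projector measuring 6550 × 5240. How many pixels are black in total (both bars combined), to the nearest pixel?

Since 2.760 > 1.250, the feature is width-limited.
Content height = 6550 / 2.760 ≈ 2373.1884 px.
Leftover height: 5240 − 2373.1884 = 2866.8116 px.
That's 2866.8116 × 6550 ≈ 18777616 black pixels.

18777616 pixels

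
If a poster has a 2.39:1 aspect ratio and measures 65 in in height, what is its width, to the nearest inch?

At 2.39:1, 65 × 2.390 ≈ 155.35.

155 in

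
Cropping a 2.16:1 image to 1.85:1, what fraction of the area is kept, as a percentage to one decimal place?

85.6%

Going from 2.16:1 to 1.85:1 means cutting width while keeping height.
Area ratio = (1.850)/(2.160) = 85.65% retained.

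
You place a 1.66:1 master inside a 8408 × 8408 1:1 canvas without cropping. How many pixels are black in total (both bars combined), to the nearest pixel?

1.66:1 is wider than 1:1, so it spans the full width.
The master is 8408 / 1.660 ≈ 5065.0602 px tall.
8408 − 5065.0602 = 3342.9398 px of bars.
That's 3342.9398 × 8408 ≈ 28107437 black pixels.

28107437 pixels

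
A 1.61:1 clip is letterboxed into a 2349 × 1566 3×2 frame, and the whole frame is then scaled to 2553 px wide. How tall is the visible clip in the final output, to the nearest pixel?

1586 px

In the 2349×1566 frame the clip fills the width: height = 2349 / 1.610 ≈ 1459.01 px.
The frame scales by 2553/2349 = 1.0868; 1459.01 × 1.0868 ≈ 1585.71 px.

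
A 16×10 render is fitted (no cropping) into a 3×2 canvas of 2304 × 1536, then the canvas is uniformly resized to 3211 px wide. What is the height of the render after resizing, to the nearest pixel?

2007 px

Fitted into 2304×1536, the render spans the width; its height is 2304 × 10/16 ≈ 1440.00 px.
Scaling 2304 → 3211 is ×1.3937, so the height becomes 1440.00 × 1.3937 ≈ 2006.88 px.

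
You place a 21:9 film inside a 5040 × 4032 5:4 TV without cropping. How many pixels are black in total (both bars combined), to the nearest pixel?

21:9 is wider than 5:4, so it spans the full width.
Content height = 5040 × 9/21 ≈ 2160.0000 px.
4032 − 2160.0000 = 1872.0000 px of bars.
That's 1872.0000 × 5040 ≈ 9434880 black pixels.

9434880 pixels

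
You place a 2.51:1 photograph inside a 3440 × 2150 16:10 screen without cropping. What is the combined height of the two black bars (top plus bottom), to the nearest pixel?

779 px

2.51:1 is wider than 16:10, so it spans the full width.
That makes the image 1370.52 px tall (3440 / 2.510).
Leftover height: 2150 − 1370.52 = 779.48 px.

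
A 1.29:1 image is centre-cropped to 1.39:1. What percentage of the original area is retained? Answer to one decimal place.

1.39:1 is wider than 1.29:1, so the crop keeps the full width and trims the height.
Fraction kept = (1.290)/(1.390) ≈ 92.81%.

92.8%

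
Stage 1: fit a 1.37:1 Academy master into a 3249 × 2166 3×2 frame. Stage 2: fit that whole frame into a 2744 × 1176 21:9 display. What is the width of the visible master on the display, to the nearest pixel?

1611 px

Inside the 3249×2166 canvas the master is height-limited at 2967.42 × 2166.00.
The 3×2 canvas is height-limited in 2744×1176, giving 1764.00 × 1176.00; scale factor 0.5429.
So the master's width is 2967.42 × 0.5429 ≈ 1611.12.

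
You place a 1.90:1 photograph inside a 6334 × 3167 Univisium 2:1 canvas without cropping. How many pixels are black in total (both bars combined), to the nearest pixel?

Since 1.900 < 2.000, the photograph is height-limited.
That makes the image 6017.3000 px wide (3167 × 1.900).
Black = 6334 − 6017.3000 = 316.7000 px.
Across the 3167-px span: 316.7000 × 3167 ≈ 1002989 px.

1002989 pixels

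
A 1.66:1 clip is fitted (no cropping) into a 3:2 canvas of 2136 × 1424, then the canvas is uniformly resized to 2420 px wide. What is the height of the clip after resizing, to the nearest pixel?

At 2136×1424 the clip is width-limited, so height = 2136 / 1.660 ≈ 1286.75 px.
Scaling 2136 → 2420 is ×1.1330, so the height becomes 1286.75 × 1.1330 ≈ 1457.83 px.

1458 px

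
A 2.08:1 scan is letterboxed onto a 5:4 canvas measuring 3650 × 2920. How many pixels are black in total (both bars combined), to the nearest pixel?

4252952 pixels

2.08:1 (2.080) > 5:4 (1.250), so the scan fills the width.
That makes the image 1754.8077 px tall (3650 / 2.080).
Leftover height: 2920 − 1754.8077 = 1165.1923 px.
That's 1165.1923 × 3650 ≈ 4252952 black pixels.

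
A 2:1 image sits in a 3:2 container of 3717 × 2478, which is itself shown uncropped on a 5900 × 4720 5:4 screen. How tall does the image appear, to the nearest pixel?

2950 px

Inside the 3717×2478 canvas the image is width-limited at 3717.00 × 1858.50.
Second fit — the 3:2 canvas into 5900×4720 spans the width: 5900.00 × 3933.33 (×1.5873 from 3717×2478).
Applying the same ×1.5873: 1858.50 → 2950.00.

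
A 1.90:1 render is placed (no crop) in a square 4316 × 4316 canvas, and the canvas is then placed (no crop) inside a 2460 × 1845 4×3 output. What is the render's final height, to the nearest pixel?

971 px

First fit — 1.90:1 into 4316×4316 spans the width: 4316.00 × 2271.58.
Second fit — the square canvas into 2460×1845 spans the height: 1845.00 × 1845.00 (×0.4275 from 4316×4316).
The render scales with it: height 2271.58 × 0.4275 ≈ 971.05.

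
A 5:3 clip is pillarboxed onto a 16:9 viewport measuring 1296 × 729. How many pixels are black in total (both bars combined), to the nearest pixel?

5:3 (1.667) < 16:9 (1.778), so the clip fills the height.
The clip is 729 × 5/3 ≈ 1215.0000 px wide.
Leftover width: 1296 − 1215.0000 = 81.0000 px.
Across the 729-px span: 81.0000 × 729 ≈ 59049 px.

59049 pixels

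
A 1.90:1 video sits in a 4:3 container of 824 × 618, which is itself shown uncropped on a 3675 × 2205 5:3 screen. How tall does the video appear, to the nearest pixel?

1547 px

First fit — 1.90:1 into 824×618 spans the width: 824.00 × 433.68.
The 4:3 canvas is height-limited in 3675×2205, giving 2940.00 × 2205.00; scale factor 3.5680.
So the video's height is 433.68 × 3.5680 ≈ 1547.37.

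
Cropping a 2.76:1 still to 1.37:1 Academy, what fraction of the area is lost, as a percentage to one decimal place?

50.4%

The height stays; only width is cut (since 1.37:1 Academy is narrower than 2.76:1).
Fraction kept = (1.370)/(2.760) ≈ 49.64%, so 50.36% is lost.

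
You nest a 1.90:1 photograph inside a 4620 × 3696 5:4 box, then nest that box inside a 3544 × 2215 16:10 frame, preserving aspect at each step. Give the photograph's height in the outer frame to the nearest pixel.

1457 px

1.90:1 in 4620×3696: fills the width, so the photograph is 4620.00 × 2431.58.
The 5:4 canvas is height-limited in 3544×2215, giving 2768.75 × 2215.00; scale factor 0.5993.
The photograph scales with it: height 2431.58 × 0.5993 ≈ 1457.24.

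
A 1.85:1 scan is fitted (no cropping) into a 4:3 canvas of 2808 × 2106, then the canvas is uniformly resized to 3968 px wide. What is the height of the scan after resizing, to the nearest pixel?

In the 2808×2106 frame the scan fills the width: height = 2808 / 1.850 ≈ 1517.84 px.
Scaling 2808 → 3968 is ×1.4131, so the height becomes 1517.84 × 1.4131 ≈ 2144.86 px.

2145 px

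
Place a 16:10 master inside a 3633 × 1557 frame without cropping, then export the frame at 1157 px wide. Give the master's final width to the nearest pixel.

793 px

At 3633×1557 the master is height-limited, so width = 1557 × 16/10 ≈ 2491.20 px.
Scaling 3633 → 1157 is ×0.3185, so the width becomes 2491.20 × 0.3185 ≈ 793.37 px.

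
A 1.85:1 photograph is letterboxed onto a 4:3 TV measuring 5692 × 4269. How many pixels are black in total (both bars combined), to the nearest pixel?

6786249 pixels

1.85:1 (1.850) > 4:3 (1.333), so the photograph fills the width.
Content height = 5692 / 1.850 ≈ 3076.7568 px.
Leftover height: 4269 − 3076.7568 = 1192.2432 px.
Bar area = 1192.2432 × 5692 ≈ 6786249 px.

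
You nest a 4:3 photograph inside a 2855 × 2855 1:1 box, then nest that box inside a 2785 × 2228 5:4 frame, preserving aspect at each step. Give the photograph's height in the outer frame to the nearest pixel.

1671 px

4:3 in 2855×2855: fills the width, so the photograph is 2855.00 × 2141.25.
The 1:1 canvas is height-limited in 2785×2228, giving 2228.00 × 2228.00; scale factor 0.7804.
Applying the same ×0.7804: 2141.25 → 1671.00.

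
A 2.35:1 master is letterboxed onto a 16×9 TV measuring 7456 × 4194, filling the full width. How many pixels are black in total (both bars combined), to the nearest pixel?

7614321 pixels

Content height = 7456 / 2.350 ≈ 3172.7660 px.
4194 − 3172.7660 = 1021.2340 px of bars.
Across the 7456-px span: 1021.2340 × 7456 ≈ 7614321 px.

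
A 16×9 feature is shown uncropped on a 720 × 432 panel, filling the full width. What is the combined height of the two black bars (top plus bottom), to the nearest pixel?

That makes the image 405.00 px tall (720 × 9/16).
432 − 405.00 = 27.00 px of bars.

27 px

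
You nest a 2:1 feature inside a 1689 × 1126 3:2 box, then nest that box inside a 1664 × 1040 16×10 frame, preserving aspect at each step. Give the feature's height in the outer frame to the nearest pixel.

First fit — 2:1 into 1689×1126 spans the width: 1689.00 × 844.50.
The 3:2 canvas is height-limited in 1664×1040, giving 1560.00 × 1040.00; scale factor 0.9236.
So the feature's height is 844.50 × 0.9236 ≈ 780.00.

780 px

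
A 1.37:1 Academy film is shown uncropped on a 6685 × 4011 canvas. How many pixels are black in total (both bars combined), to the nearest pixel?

4772809 pixels

Since 1.370 < 1.667, the film is height-limited.
That makes the image 5495.0700 px wide (4011 × 1.370).
6685 − 5495.0700 = 1189.9300 px of bars.
Bar area = 1189.9300 × 4011 ≈ 4772809 px.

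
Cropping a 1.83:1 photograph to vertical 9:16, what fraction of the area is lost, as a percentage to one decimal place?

Going from 1.83:1 to vertical 9:16 means cutting width while keeping height.
Area ratio = (0.562)/(1.830) = 30.74%; the remaining 69.26% is cropped out.

69.3%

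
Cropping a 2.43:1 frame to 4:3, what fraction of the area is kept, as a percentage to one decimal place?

54.9%

Going from 2.43:1 to 4:3 means cutting width while keeping height.
(1.333)/(2.430) ≈ 0.549 of the area survives.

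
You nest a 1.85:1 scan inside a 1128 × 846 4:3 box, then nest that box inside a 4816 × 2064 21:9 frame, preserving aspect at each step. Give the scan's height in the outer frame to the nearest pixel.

Inside the 1128×846 canvas the scan is width-limited at 1128.00 × 609.73.
The 4:3 canvas is height-limited in 4816×2064, giving 2752.00 × 2064.00; scale factor 2.4397.
The scan scales with it: height 609.73 × 2.4397 ≈ 1487.57.

1488 px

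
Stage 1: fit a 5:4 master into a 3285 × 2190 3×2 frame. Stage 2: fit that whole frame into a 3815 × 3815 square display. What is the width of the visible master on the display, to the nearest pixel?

3179 px

First fit — 5:4 into 3285×2190 spans the height: 2737.50 × 2190.00.
The 3×2 canvas is width-limited in 3815×3815, giving 3815.00 × 2543.33; scale factor 1.1613.
So the master's width is 2737.50 × 1.1613 ≈ 3179.17.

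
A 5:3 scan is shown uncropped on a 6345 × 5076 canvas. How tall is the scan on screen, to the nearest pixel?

Since 1.667 > 1.250, the scan is width-limited.
The scan is 6345 × 3/5 ≈ 3807.00 px tall.

3807 px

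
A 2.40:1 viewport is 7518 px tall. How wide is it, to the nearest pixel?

18043 px

Width = 7518 × 2.400 = 18043.20.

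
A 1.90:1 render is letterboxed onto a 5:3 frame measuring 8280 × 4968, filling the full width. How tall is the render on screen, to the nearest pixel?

That makes the image 4357.89 px tall (8280 / 1.900).

4358 px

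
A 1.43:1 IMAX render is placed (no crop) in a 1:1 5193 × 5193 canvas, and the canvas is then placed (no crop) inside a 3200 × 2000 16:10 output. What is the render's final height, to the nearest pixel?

1.43:1 IMAX in 5193×5193: fills the width, so the render is 5193.00 × 3631.47.
1:1 in 3200×2000: fills the height, so the intermediate becomes 2000.00 × 2000.00 — a scale of ×0.3851.
Applying the same ×0.3851: 3631.47 → 1398.60.

1399 px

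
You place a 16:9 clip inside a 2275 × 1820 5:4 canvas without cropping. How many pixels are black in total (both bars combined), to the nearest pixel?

1229211 pixels

16:9 (1.778) > 5:4 (1.250), so the clip fills the width.
Content height = 2275 × 9/16 ≈ 1279.6875 px.
Black = 1820 − 1279.6875 = 540.3125 px.
That's 540.3125 × 2275 ≈ 1229211 black pixels.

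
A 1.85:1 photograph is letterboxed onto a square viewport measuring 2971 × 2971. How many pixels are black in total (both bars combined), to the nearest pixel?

Since 1.850 > 1.000, the photograph is width-limited.
The photograph is 2971 / 1.850 ≈ 1605.9459 px tall.
Leftover height: 2971 − 1605.9459 = 1365.0541 px.
Across the 2971-px span: 1365.0541 × 2971 ≈ 4055576 px.

4055576 pixels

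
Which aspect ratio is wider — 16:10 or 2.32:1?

16:10 = 1.6 and 2.32; 2.32 > 1.6.

2.32:1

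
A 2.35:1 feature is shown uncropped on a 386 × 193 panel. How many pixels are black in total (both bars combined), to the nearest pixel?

2.35:1 (2.350) > Univisium 2:1 (2.000), so the feature fills the width.
The feature is 386 / 2.350 ≈ 164.2553 px tall.
Leftover height: 193 − 164.2553 = 28.7447 px.
Bar area = 28.7447 × 386 ≈ 11095 px.

11095 pixels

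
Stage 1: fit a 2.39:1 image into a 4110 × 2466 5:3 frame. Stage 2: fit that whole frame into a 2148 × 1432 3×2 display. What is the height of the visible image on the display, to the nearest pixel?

899 px

First fit — 2.39:1 into 4110×2466 spans the width: 4110.00 × 1719.67.
Second fit — the 5:3 canvas into 2148×1432 spans the width: 2148.00 × 1288.80 (×0.5226 from 4110×2466).
Applying the same ×0.5226: 1719.67 → 898.74.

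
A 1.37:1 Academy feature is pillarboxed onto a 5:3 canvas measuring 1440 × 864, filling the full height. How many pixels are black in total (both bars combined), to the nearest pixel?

That makes the image 1183.6800 px wide (864 × 1.370).
Black = 1440 − 1183.6800 = 256.3200 px.
Across the 864-px span: 256.3200 × 864 ≈ 221460 px.

221460 pixels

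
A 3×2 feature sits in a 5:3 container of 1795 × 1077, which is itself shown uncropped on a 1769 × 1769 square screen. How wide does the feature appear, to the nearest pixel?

First fit — 3×2 into 1795×1077 spans the height: 1615.50 × 1077.00.
5:3 in 1769×1769: fills the width, so the intermediate becomes 1769.00 × 1061.40 — a scale of ×0.9855.
The feature scales with it: width 1615.50 × 0.9855 ≈ 1592.10.

1592 px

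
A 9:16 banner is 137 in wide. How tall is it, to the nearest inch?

137 / 9 × 16 = 243.56.

244 in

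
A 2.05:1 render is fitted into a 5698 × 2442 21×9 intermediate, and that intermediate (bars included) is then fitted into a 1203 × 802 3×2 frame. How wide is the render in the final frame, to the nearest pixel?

1057 px

Inside the 5698×2442 canvas the render is height-limited at 5006.10 × 2442.00.
The 21×9 canvas is width-limited in 1203×802, giving 1203.00 × 515.57; scale factor 0.2111.
So the render's width is 5006.10 × 0.2111 ≈ 1056.92.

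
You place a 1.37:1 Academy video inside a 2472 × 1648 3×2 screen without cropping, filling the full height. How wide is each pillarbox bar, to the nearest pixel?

107 px

The video is 1648 × 1.370 ≈ 2257.76 px wide.
Leftover width: 2472 − 2257.76 = 214.24 px → 107.12 each side.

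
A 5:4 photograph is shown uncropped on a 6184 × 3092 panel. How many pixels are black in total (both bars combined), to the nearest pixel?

7170348 pixels

5:4 (1.250) < Univisium 2:1 (2.000), so the photograph fills the height.
The photograph is 3092 × 5/4 ≈ 3865.0000 px wide.
Leftover width: 6184 − 3865.0000 = 2319.0000 px.
Bar area = 2319.0000 × 3092 ≈ 7170348 px.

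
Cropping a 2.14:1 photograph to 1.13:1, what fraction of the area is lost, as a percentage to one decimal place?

Going from 2.14:1 to 1.13:1 means cutting width while keeping height.
(1.130)/(2.140) ≈ 0.528 of the area survives, leaving 47.20% discarded.

47.2%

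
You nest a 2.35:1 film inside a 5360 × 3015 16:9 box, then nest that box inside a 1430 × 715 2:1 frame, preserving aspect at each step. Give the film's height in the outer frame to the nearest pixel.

541 px

First fit — 2.35:1 into 5360×3015 spans the width: 5360.00 × 2280.85.
Second fit — the 16:9 canvas into 1430×715 spans the height: 1271.11 × 715.00 (×0.2371 from 5360×3015).
So the film's height is 2280.85 × 0.2371 ≈ 540.90.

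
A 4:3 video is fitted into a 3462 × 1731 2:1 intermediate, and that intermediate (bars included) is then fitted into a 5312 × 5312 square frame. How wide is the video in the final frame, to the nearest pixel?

3541 px

First fit — 4:3 into 3462×1731 spans the height: 2308.00 × 1731.00.
2:1 in 5312×5312: fills the width, so the intermediate becomes 5312.00 × 2656.00 — a scale of ×1.5344.
The video scales with it: width 2308.00 × 1.5344 ≈ 3541.33.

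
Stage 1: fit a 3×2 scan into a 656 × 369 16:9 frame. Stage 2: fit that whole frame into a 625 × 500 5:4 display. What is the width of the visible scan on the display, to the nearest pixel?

3×2 in 656×369: fills the height, so the scan is 553.50 × 369.00.
16:9 in 625×500: fills the width, so the intermediate becomes 625.00 × 351.56 — a scale of ×0.9527.
Applying the same ×0.9527: 553.50 → 527.34.

527 px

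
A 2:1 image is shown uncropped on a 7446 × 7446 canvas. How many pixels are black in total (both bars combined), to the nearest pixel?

2:1 is wider than 1:1, so it spans the full width.
Content height = 7446 × 1/2 ≈ 3723.0000 px.
7446 − 3723.0000 = 3723.0000 px of bars.
Across the 7446-px span: 3723.0000 × 7446 ≈ 27721458 px.

27721458 pixels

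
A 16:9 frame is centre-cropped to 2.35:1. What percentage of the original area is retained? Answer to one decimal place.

75.7%

2.35:1 is wider than 16:9, so the crop keeps the full width and trims the height.
Area ratio = (1.778)/(2.350) = 75.65% retained.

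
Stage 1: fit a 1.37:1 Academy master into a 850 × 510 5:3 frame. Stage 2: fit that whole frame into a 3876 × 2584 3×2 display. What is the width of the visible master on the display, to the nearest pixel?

1.37:1 Academy in 850×510: fills the height, so the master is 698.70 × 510.00.
Second fit — the 5:3 canvas into 3876×2584 spans the width: 3876.00 × 2325.60 (×4.5600 from 850×510).
Applying the same ×4.5600: 698.70 → 3186.07.

3186 px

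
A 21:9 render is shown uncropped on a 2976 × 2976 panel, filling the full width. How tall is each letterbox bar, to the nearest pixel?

Content height = 2976 × 9/21 ≈ 1275.43 px.
2976 − 1275.43 = 1700.57 px of bars (850.29 each).

850 px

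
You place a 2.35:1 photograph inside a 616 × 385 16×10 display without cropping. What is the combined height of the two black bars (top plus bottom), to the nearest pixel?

2.35:1 is wider than 16×10, so it spans the full width.
Content height = 616 / 2.350 ≈ 262.13 px.
Black = 385 − 262.13 = 122.87 px.

123 px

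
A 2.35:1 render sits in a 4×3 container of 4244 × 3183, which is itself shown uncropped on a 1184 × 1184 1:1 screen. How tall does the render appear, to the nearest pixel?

First fit — 2.35:1 into 4244×3183 spans the width: 4244.00 × 1805.96.
The 4×3 canvas is width-limited in 1184×1184, giving 1184.00 × 888.00; scale factor 0.2790.
The render scales with it: height 1805.96 × 0.2790 ≈ 503.83.

504 px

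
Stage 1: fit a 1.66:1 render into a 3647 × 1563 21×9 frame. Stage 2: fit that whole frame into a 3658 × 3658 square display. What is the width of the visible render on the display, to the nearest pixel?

Inside the 3647×1563 canvas the render is height-limited at 2594.58 × 1563.00.
Second fit — the 21×9 canvas into 3658×3658 spans the width: 3658.00 × 1567.71 (×1.0030 from 3647×1563).
The render scales with it: width 2594.58 × 1.0030 ≈ 2602.41.

2602 px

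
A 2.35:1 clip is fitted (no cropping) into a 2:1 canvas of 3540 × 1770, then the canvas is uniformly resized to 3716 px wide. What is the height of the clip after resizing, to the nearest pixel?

Fitted into 3540×1770, the clip spans the width; its height is 3540 / 2.350 ≈ 1506.38 px.
Resizing to 3716 px wide multiplies everything by 1.0497: 1506.38 → 1581.28 px.

1581 px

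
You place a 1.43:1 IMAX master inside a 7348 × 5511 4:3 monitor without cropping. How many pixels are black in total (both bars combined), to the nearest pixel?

1.43:1 IMAX is wider than 4:3, so it spans the full width.
The master is 7348 / 1.430 ≈ 5138.4615 px tall.
5511 − 5138.4615 = 372.5385 px of bars.
Bar area = 372.5385 × 7348 ≈ 2737413 px.

2737413 pixels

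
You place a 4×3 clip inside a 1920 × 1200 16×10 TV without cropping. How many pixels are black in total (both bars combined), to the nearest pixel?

4×3 (1.333) < 16×10 (1.600), so the clip fills the height.
The clip is 1200 × 4/3 ≈ 1600.0000 px wide.
1920 − 1600.0000 = 320.0000 px of bars.
That's 320.0000 × 1200 ≈ 384000 black pixels.

384000 pixels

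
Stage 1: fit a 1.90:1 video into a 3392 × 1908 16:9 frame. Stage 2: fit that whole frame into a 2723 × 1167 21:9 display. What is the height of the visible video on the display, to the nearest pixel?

Inside the 3392×1908 canvas the video is width-limited at 3392.00 × 1785.26.
Second fit — the 16:9 canvas into 2723×1167 spans the height: 2074.67 × 1167.00 (×0.6116 from 3392×1908).
The video scales with it: height 1785.26 × 0.6116 ≈ 1091.93.

1092 px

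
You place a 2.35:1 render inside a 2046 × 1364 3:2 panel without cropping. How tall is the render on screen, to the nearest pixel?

2.35:1 (2.350) > 3:2 (1.500), so the render fills the width.
Content height = 2046 / 2.350 ≈ 870.64 px.

871 px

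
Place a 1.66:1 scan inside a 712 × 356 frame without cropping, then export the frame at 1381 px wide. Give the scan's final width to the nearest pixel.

1146 px

Fitted into 712×356, the scan spans the height; its width is 356 × 1.660 ≈ 590.96 px.
Scaling 712 → 1381 is ×1.9396, so the width becomes 590.96 × 1.9396 ≈ 1146.23 px.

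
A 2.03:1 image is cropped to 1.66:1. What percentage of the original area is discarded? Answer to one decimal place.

1.66:1 is narrower than 2.03:1, so the crop keeps the full height and trims the width.
Fraction kept = (1.660)/(2.030) ≈ 81.77%, so 18.23% is lost.

18.2%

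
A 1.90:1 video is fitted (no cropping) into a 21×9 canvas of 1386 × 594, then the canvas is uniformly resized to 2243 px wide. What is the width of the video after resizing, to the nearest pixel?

1826 px

Fitted into 1386×594, the video spans the height; its width is 594 × 1.900 ≈ 1128.60 px.
Resizing to 2243 px wide multiplies everything by 1.6183: 1128.60 → 1826.44 px.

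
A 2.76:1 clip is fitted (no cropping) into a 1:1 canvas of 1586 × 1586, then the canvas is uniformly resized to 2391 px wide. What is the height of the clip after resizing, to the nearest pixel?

866 px

Fitted into 1586×1586, the clip spans the width; its height is 1586 / 2.760 ≈ 574.64 px.
Scaling 1586 → 2391 is ×1.5076, so the height becomes 574.64 × 1.5076 ≈ 866.30 px.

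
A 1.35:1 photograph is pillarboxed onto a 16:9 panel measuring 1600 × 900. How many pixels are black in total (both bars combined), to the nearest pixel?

346500 pixels

1.35:1 (1.350) < 16:9 (1.778), so the photograph fills the height.
Content width = 900 × 1.350 ≈ 1215.0000 px.
1600 − 1215.0000 = 385.0000 px of bars.
Bar area = 385.0000 × 900 ≈ 346500 px.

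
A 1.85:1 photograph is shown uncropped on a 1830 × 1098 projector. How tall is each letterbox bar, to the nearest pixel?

1.85:1 is wider than 5:3, so it spans the full width.
That makes the image 989.19 px tall (1830 / 1.850).
Black = 1098 − 989.19 = 108.81 px, or 54.41 per bar.

54 px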